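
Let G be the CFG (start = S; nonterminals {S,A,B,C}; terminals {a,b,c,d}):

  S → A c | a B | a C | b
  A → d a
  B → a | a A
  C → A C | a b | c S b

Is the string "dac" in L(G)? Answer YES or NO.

CNF form of G:
  S -> A T3 | T1 B | T1 C | b
  A -> T0 T1
  B -> T1 A | a
  C -> A C | T1 T2 | T3 X4
  T0 -> d
  T1 -> a
  T2 -> b
  T3 -> c
  X4 -> S T2

CYK table (by increasing span):
  [0..0]={T0}  "d"  orig:{}
  [1..1]={B,T1}  "a"  orig:{B}
  [2..2]={T3}  "c"  orig:{}
  [0..1]={A}  "da"
  [1..2]=∅  "ac"
  [0..2]={S}  "dac"

S ∈ T[0,2] ⇒ YES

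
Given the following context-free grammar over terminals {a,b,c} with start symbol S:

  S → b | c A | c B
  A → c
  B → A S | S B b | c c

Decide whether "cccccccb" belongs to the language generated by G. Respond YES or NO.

Convert to CNF:
  S -> T1 A | T1 B | b
  A -> c
  B -> A S | S X2 | T1 T1
  T0 -> b
  T1 -> c
  X2 -> B T0

CYK table (by increasing span):
  [0..0]={A,T1}  "c"  orig:{A}
  [1..1]={A,T1}  "c"  orig:{A}
  [2..2]={A,T1}  "c"  orig:{A}
  [3..3]={A,T1}  "c"  orig:{A}
  [4..4]={A,T1}  "c"  orig:{A}
  [5..5]={A,T1}  "c"  orig:{A}
  [6..6]={A,T1}  "c"  orig:{A}
  [7..7]={S,T0}  "b"  orig:{S}
  [0..1]={B,S}  "cc"
  [1..2]={B,S}  "cc"
  [2..3]={B,S}  "cc"
  [3..4]={B,S}  "cc"
  [4..5]={B,S}  "cc"
  [5..6]={B,S}  "cc"
  [6..7]={B}  "cb"
  [0..2]={B,S}  "ccc"
  [1..3]={B,S}  "ccc"
  [2..4]={B,S}  "ccc"
  [3..5]={B,S}  "ccc"
  [4..6]={B,S}  "ccc"
  [5..7]={S,X2}  "ccb"  orig:{S}
  [0..3]={B,S}  "cccc"
  [1..4]={B,S}  "cccc"
  [2..5]={B,S}  "cccc"
  [3..6]={B,S}  "cccc"
  [4..7]={B,X2}  "cccb"  orig:{B}
  [0..4]={B,S}  "ccccc"
  [1..5]={B,S}  "ccccc"
  [2..6]={B,S}  "ccccc"
  [3..7]={B,S,X2}  "ccccb"  orig:{B,S}
  [0..5]={B,S}  "cccccc"
  [1..6]={B,S}  "cccccc"
  [2..7]={B,S,X2}  "cccccb"  orig:{B,S}
  [0..6]={B,S}  "ccccccc"
  [1..7]={B,S,X2}  "ccccccb"  orig:{B,S}
  [0..7]={B,S,X2}  "cccccccb"  orig:{B,S}

S ∈ T[0,7] ⇒ YES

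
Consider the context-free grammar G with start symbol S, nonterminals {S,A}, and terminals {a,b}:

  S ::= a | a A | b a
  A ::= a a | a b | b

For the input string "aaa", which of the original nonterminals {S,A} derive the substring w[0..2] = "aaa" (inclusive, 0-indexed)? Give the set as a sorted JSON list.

Convert to CNF:
  S -> T0 A | T1 T0 | a
  A -> T0 T0 | T0 T1 | b
  T0 -> a
  T1 -> b

CYK table (by increasing span) (cells [i..j] with 0 ≤ i ≤ j ≤ 2 only):
  T[0,0] 'a' = {S,T0}  orig:{S}
  T[1,1] 'a' = {S,T0}  orig:{S}
  T[2,2] 'a' = {S,T0}  orig:{S}
  T[0,1] 'aa' = {A}
  T[1,2] 'aa' = {A}
  T[0,2] 'aaa' = {S}

Original NTs in T[0,2] deriving "aaa": ["S"]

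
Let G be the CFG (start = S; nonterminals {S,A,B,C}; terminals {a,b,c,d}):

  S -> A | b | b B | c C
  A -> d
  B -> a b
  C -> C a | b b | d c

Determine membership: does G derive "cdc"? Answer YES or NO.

CNF form of G:
  S -> T1 B | T3 C | b | d
  A -> d
  B -> T0 T1
  C -> C T0 | T1 T1 | T2 T3
  T0 -> a
  T1 -> b
  T2 -> d
  T3 -> c

CYK fill:
  T[0,0] 'c' = {T3}  orig:{}
  T[1,1] 'd' = {A,S,T2}  orig:{A,S}
  T[2,2] 'c' = {T3}  orig:{}
  T[0,1] 'cd' = ∅
  T[1,2] 'dc' = {C}
  T[0,2] 'cdc' = {S}

S ∈ T[0,2] ⇒ YES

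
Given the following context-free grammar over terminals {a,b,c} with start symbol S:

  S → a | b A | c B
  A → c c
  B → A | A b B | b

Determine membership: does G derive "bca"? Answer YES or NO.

CNF form of G:
  S -> T0 B | T1 A | a
  A -> T0 T0
  B -> A X2 | T0 T0 | b
  T0 -> c
  T1 -> b
  X2 -> T1 B

Fill CYK table bottom-up:
  [0..0]={B,T1}  "b"  orig:{B}
  [1..1]={T0}  "c"  orig:{}
  [2..2]={S}  "a"
  [0..1]=∅  "bc"
  [1..2]=∅  "ca"
  [0..2]=∅  "bca"

S ∉ T[0,2] ⇒ NO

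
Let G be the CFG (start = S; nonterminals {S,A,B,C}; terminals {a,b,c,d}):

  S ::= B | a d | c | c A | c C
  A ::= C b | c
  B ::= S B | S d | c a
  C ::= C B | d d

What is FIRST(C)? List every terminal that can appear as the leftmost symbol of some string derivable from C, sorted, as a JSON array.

FIRST sets, iterate to fixpoint:
[1]
  A via A→c: +{c}
  B via B→c a: +{c}
  C via C→d d: +{d}
  S via S→B: +{c}
  S via S→a d: +{a}
  FIRST(S)={a,c}  FIRST(A)={c}  FIRST(B)={c}  FIRST(C)={d}
[2]
  A via A→C b: +{d}
  B via B→S B: +{a}
  FIRST(S)={a,c}  FIRST(A)={c,d}  FIRST(B)={a,c}  FIRST(C)={d}
[3] — fixpoint
  FIRST(S)={a,c}  FIRST(A)={c,d}  FIRST(B)={a,c}  FIRST(C)={d}

FIRST(C) = ["d"]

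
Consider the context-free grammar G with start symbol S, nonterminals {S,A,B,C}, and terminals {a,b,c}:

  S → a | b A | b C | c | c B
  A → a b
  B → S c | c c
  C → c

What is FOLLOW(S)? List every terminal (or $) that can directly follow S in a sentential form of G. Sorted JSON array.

Compute FIRST by fixpoint:
iter 1:
  A via A→a b: +{a}
  B via B→c c: +{c}
  C via C→c: +{c}
  S via S→a: +{a}
  S via S→b A: +{b}
  S via S→c: +{c}
  S: {a,b,c}  A: {a}  B: {c}  C: {c}
iter 2:
  B via B→S c: +{a,b}
  S: {a,b,c}  A: {a}  B: {a,b,c}  C: {c}
iter 3: (no change)
  S: {a,b,c}  A: {a}  B: {a,b,c}  C: {c}

Compute FOLLOW by fixpoint:
initialize: $ ∈ FOLLOW(S)
round 1:
  B→S c: FOLLOW(S) ⊇ FIRST(c) = {c}; new: +{c}
  S→b A: FOLLOW(A) ⊇ FOLLOW(S) ⊇ {$,c}; new: +{$,c}
  S→b C: FOLLOW(C) ⊇ FOLLOW(S) ⊇ {$,c}; new: +{$,c}
  S→c B: FOLLOW(B) ⊇ FOLLOW(S) ⊇ {$,c}; new: +{$,c}
  FOLLOW[S]={$,c}  FOLLOW[A]={$,c}  FOLLOW[B]={$,c}  FOLLOW[C]={$,c}
round 2: — fixpoint
  FOLLOW[S]={$,c}  FOLLOW[A]={$,c}  FOLLOW[B]={$,c}  FOLLOW[C]={$,c}

FOLLOW(S) = ["$", "c"]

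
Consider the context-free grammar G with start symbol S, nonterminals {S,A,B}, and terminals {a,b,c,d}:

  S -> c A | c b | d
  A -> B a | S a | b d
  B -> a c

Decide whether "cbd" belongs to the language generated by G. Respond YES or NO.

Convert to CNF:
  S -> T3 A | T3 T1 | d
  A -> B T0 | S T0 | T1 T2
  B -> T0 T3
  T0 -> a
  T1 -> b
  T2 -> d
  T3 -> c

CYK table (by increasing span):
  cell(0,0) c: {T3}  orig:{}
  cell(1,1) b: {T1}  orig:{}
  cell(2,2) d: {S,T2}  orig:{S}
  cell(0,1) cb: {S}
  cell(1,2) bd: {A}
  cell(0,2) cbd: {S}

S ∈ T[0,2] ⇒ YES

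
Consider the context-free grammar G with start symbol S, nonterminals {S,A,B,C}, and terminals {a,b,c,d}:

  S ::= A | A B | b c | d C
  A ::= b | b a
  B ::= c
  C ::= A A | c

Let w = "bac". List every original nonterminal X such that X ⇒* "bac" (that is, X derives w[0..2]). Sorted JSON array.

CNF form of G:
  S -> A B | T0 T1 | T0 T2 | T3 C | b
  A -> T0 T1 | b
  B -> c
  C -> A A | c
  T0 -> b
  T1 -> a
  T2 -> c
  T3 -> d

CYK fill — only the sub-triangle for w[0..2]:
  T[0,0] 'b' = {A,S,T0}  orig:{A,S}
  T[1,1] 'a' = {T1}  orig:{}
  T[2,2] 'c' = {B,C,T2}  orig:{B,C}
  T[0,1] 'ba' = {A,S}
  T[1,2] 'ac' = ∅
  T[0,2] 'bac' = {S}

Original NTs in T[0,2] deriving "bac": ["S"]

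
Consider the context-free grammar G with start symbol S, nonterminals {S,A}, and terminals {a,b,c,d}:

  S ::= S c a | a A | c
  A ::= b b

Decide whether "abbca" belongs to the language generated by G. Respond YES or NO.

Convert to CNF:
  S -> S X3 | T2 A | c
  A -> T0 T0
  T0 -> b
  T1 -> c
  T2 -> a
  X3 -> T1 T2

CYK table (by increasing span):
  T[0,0] 'a' = {T2}  orig:{}
  T[1,1] 'b' = {T0}  orig:{}
  T[2,2] 'b' = {T0}  orig:{}
  T[3,3] 'c' = {S,T1}  orig:{S}
  T[4,4] 'a' = {T2}  orig:{}
  T[0,1] 'ab' = ∅
  T[1,2] 'bb' = {A}
  T[2,3] 'bc' = ∅
  T[3,4] 'ca' = {X3}  orig:{}
  T[0,2] 'abb' = {S}
  T[1,3] 'bbc' = ∅
  T[2,4] 'bca' = ∅
  T[0,3] 'abbc' = ∅
  T[1,4] 'bbca' = ∅
  T[0,4] 'abbca' = {S}

S ∈ T[0,4] ⇒ YES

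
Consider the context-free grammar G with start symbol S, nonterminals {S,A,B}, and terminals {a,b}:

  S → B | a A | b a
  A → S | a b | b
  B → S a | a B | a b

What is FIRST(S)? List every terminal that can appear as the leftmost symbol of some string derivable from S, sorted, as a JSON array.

Compute FIRST by fixpoint:
[1]
  A via A→a b: +{a}
  A via A→b: +{b}
  B via B→a B: +{a}
  S via S→B: +{a}
  S via S→b a: +{b}
  FIRST[S]={a,b}  FIRST[A]={a,b}  FIRST[B]={a}
[2]
  B via B→S a: +{b}
  FIRST[S]={a,b}  FIRST[A]={a,b}  FIRST[B]={a,b}
[3] (stable)
  FIRST[S]={a,b}  FIRST[A]={a,b}  FIRST[B]={a,b}

FIRST(S) = ["a", "b"]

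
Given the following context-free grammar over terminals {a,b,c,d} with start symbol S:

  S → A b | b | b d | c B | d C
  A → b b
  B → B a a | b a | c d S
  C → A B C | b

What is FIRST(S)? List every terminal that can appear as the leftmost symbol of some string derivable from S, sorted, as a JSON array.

Compute FIRST by fixpoint:
[1]
  A via A→b b: +{b}
  B via B→b a: +{b}
  B via B→c d S: +{c}
  C via C→A B C: +{b}
  S via S→A b: +{b}
  S via S→c B: +{c}
  S via S→d C: +{d}
  FIRST(S)={b,c,d}  FIRST(A)={b}  FIRST(B)={b,c}  FIRST(C)={b}
[2] (stable)
  FIRST(S)={b,c,d}  FIRST(A)={b}  FIRST(B)={b,c}  FIRST(C)={b}

FIRST(S) = ["b", "c", "d"]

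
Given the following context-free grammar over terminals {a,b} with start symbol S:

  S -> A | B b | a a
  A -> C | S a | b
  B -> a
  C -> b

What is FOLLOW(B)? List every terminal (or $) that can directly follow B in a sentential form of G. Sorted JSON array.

FIRST sets, iterate to fixpoint:
pass 1:
  A via A→b: +{b}
  B via B→a: +{a}
  C via C→b: +{b}
  S via S→A: +{b}
  S via S→B b: +{a}
  S: {a,b}  A: {b}  B: {a}  C: {b}
pass 2:
  A via A→S a: +{a}
  S: {a,b}  A: {a,b}  B: {a}  C: {b}
pass 3: — fixpoint
  S: {a,b}  A: {a,b}  B: {a}  C: {b}

FOLLOW sets:
FOLLOW(S) := {$}
iter 1:
  A→S a: FOLLOW(S) ⊇ FIRST(a) = {a}; new: +{a}
  S→A: FOLLOW(A) ⊇ FOLLOW(S) ⊇ {$,a}; new: +{$,a}
  S→B b: FOLLOW(B) ⊇ FIRST(b) = {b}; new: +{b}
  S: {$,a}  A: {$,a}  B: {b}  C: {}
iter 2:
  A→C: FOLLOW(C) ⊇ FOLLOW(A) ⊇ {$,a}; new: +{$,a}
  S: {$,a}  A: {$,a}  B: {b}  C: {$,a}
iter 3: (no change)
  S: {$,a}  A: {$,a}  B: {b}  C: {$,a}

FOLLOW(B) = ["b"]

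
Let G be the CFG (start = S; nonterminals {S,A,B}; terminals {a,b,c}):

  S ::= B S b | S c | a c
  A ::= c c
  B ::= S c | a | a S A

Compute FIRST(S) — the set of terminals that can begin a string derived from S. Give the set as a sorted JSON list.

FIRST sets, iterate to fixpoint:
iter 1:
  A via A→c c: +{c}
  B via B→a: +{a}
  S via S→B S b: +{a}
  S: {a}  A: {c}  B: {a}
iter 2: (stable)
  S: {a}  A: {c}  B: {a}

FIRST(S) = ["a"]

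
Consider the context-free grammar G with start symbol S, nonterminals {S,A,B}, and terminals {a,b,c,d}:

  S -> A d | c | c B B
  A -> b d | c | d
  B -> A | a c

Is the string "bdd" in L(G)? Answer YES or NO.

CNF form of G:
  S -> A T1 | T3 X4 | c
  A -> T0 T1 | c | d
  B -> T0 T1 | T2 T3 | c | d
  T0 -> b
  T1 -> d
  T2 -> a
  T3 -> c
  X4 -> B B

CYK table (by increasing span):
  [0..0]={T0}  "b"  orig:{}
  [1..1]={A,B,T1}  "d"  orig:{A,B}
  [2..2]={A,B,T1}  "d"  orig:{A,B}
  [0..1]={A,B}  "bd"
  [1..2]={S,X4}  "dd"  orig:{S}
  [0..2]={S,X4}  "bdd"  orig:{S}

S ∈ T[0,2] ⇒ YES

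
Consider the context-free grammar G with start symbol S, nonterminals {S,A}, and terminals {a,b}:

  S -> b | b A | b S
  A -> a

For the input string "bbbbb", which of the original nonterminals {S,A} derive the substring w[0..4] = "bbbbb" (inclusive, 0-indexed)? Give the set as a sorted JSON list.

CNF form of G:
  S -> T0 A | T0 S | b
  A -> a
  T0 -> b

Fill CYK table bottom-up, restricted to cells inside w[0..4]:
  cell(0,0) b: {S,T0}  orig:{S}
  cell(1,1) b: {S,T0}  orig:{S}
  cell(2,2) b: {S,T0}  orig:{S}
  cell(3,3) b: {S,T0}  orig:{S}
  cell(4,4) b: {S,T0}  orig:{S}
  cell(0,1) bb: {S}
  cell(1,2) bb: {S}
  cell(2,3) bb: {S}
  cell(3,4) bb: {S}
  cell(0,2) bbb: {S}
  cell(1,3) bbb: {S}
  cell(2,4) bbb: {S}
  cell(0,3) bbbb: {S}
  cell(1,4) bbbb: {S}
  cell(0,4) bbbbb: {S}

Original NTs in T[0,4] deriving "bbbbb": ["S"]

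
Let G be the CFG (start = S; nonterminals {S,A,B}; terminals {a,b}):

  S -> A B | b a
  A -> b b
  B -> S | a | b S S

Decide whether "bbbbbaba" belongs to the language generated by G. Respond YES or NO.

Convert to CNF:
  S -> A B | T0 T1
  A -> T0 T0
  B -> A B | T0 T1 | T0 X2 | a
  T0 -> b
  T1 -> a
  X2 -> S S

CYK table (by increasing span):
  T[0,0] 'b' = {T0}  orig:{}
  T[1,1] 'b' = {T0}  orig:{}
  T[2,2] 'b' = {T0}  orig:{}
  T[3,3] 'b' = {T0}  orig:{}
  T[4,4] 'b' = {T0}  orig:{}
  T[5,5] 'a' = {B,T1}  orig:{B}
  T[6,6] 'b' = {T0}  orig:{}
  T[7,7] 'a' = {B,T1}  orig:{B}
  T[0,1] 'bb' = {A}
  T[1,2] 'bb' = {A}
  T[2,3] 'bb' = {A}
  T[3,4] 'bb' = {A}
  T[4,5] 'ba' = {B,S}
  T[5,6] 'ab' = ∅
  T[6,7] 'ba' = {B,S}
  T[0,2] 'bbb' = ∅
  T[1,3] 'bbb' = ∅
  T[2,4] 'bbb' = ∅
  T[3,5] 'bba' = {B,S}
  T[4,6] 'bab' = ∅
  T[5,7] 'aba' = ∅
  T[0,3] 'bbbb' = ∅
  T[1,4] 'bbbb' = ∅
  T[2,5] 'bbba' = {B,S}
  T[3,6] 'bbab' = ∅
  T[4,7] 'baba' = {X2}  orig:{}
  T[0,4] 'bbbbb' = ∅
  T[1,5] 'bbbba' = {B,S}
  T[2,6] 'bbbab' = ∅
  T[3,7] 'bbaba' = {B,X2}  orig:{B}
  T[0,5] 'bbbbba' = {B,S}
  T[1,6] 'bbbbab' = ∅
  T[2,7] 'bbbaba' = {B,X2}  orig:{B}
  T[0,6] 'bbbbbab' = ∅
  T[1,7] 'bbbbaba' = {B,S,X2}  orig:{B,S}
  T[0,7] 'bbbbbaba' = {B,S,X2}  orig:{B,S}

S ∈ T[0,7] ⇒ YES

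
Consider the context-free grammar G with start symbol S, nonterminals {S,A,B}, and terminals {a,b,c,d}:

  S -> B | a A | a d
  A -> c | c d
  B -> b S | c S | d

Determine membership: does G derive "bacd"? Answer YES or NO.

Convert to CNF:
  S -> T0 S | T2 S | T3 A | T3 T1 | d
  A -> T0 T1 | c
  B -> T0 S | T2 S | d
  T0 -> c
  T1 -> d
  T2 -> b
  T3 -> a

CYK table (by increasing span):
  cell(0,0) b: {T2}  orig:{}
  cell(1,1) a: {T3}  orig:{}
  cell(2,2) c: {A,T0}  orig:{A}
  cell(3,3) d: {B,S,T1}  orig:{B,S}
  cell(0,1) ba: ∅
  cell(1,2) ac: {S}
  cell(2,3) cd: {A,B,S}
  cell(0,2) bac: {B,S}
  cell(1,3) acd: {S}
  cell(0,3) bacd: {B,S}

S ∈ T[0,3] ⇒ YES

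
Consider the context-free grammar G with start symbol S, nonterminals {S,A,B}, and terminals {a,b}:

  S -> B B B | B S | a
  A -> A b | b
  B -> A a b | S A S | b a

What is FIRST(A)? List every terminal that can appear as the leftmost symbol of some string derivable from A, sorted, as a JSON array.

FIRST iteration:
[1]
  A via A→b: +{b}
  B via B→A a b: +{b}
  S via S→B B B: +{b}
  S via S→a: +{a}
  S: {a,b}  A: {b}  B: {b}
[2]
  B via B→S A S: +{a}
  S: {a,b}  A: {b}  B: {a,b}
[3] done
  S: {a,b}  A: {b}  B: {a,b}

FIRST(A) = ["b"]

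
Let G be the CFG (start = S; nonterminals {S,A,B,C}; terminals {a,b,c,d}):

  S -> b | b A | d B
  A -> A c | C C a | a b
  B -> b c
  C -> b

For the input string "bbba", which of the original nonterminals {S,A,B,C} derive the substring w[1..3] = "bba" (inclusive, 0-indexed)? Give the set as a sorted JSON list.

CNF form of G:
  S -> T2 A | T3 B | b
  A -> A T0 | C X4 | T1 T2
  B -> T2 T0
  C -> b
  T0 -> c
  T1 -> a
  T2 -> b
  T3 -> d
  X4 -> C T1

CYK table (by increasing span) — only the sub-triangle for w[1..3]:
  T[1,1] 'b' = {C,S,T2}  orig:{C,S}
  T[2,2] 'b' = {C,S,T2}  orig:{C,S}
  T[3,3] 'a' = {T1}  orig:{}
  T[1,2] 'bb' = ∅
  T[2,3] 'ba' = {X4}  orig:{}
  T[1,3] 'bba' = {A}

Original NTs in T[1,3] deriving "bba": ["A"]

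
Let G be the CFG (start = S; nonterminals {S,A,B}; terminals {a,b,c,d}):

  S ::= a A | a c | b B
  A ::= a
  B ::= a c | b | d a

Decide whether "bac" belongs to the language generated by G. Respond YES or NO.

Convert to CNF:
  S -> T0 A | T0 T1 | T3 B
  A -> a
  B -> T0 T1 | T2 T0 | b
  T0 -> a
  T1 -> c
  T2 -> d
  T3 -> b

Fill CYK table bottom-up:
  T[0,0] 'b' = {B,T3}  orig:{B}
  T[1,1] 'a' = {A,T0}  orig:{A}
  T[2,2] 'c' = {T1}  orig:{}
  T[0,1] 'ba' = ∅
  T[1,2] 'ac' = {B,S}
  T[0,2] 'bac' = {S}

S ∈ T[0,2] ⇒ YES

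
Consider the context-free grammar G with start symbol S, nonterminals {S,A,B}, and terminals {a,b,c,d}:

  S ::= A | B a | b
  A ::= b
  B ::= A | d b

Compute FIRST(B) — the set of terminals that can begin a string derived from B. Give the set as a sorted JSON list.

FIRST sets, iterate to fixpoint:
iter 1:
  A via A→b: +{b}
  B via B→A: +{b}
  B via B→d b: +{d}
  S via S→A: +{b}
  S via S→B a: +{d}
  FIRST[S]={b,d}  FIRST[A]={b}  FIRST[B]={b,d}
iter 2: (no change)
  FIRST[S]={b,d}  FIRST[A]={b}  FIRST[B]={b,d}

FIRST(B) = ["b", "d"]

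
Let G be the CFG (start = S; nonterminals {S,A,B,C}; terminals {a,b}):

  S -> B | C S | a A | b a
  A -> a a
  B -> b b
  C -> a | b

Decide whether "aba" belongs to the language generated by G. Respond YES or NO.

Convert to CNF:
  S -> C S | T0 A | T1 T0 | T1 T1
  A -> T0 T0
  B -> T1 T1
  C -> a | b
  T0 -> a
  T1 -> b

CYK fill:
  [0..0]={C,T0}  "a"  orig:{C}
  [1..1]={C,T1}  "b"  orig:{C}
  [2..2]={C,T0}  "a"  orig:{C}
  [0..1]=∅  "ab"
  [1..2]={S}  "ba"
  [0..2]={S}  "aba"

S ∈ T[0,2] ⇒ YES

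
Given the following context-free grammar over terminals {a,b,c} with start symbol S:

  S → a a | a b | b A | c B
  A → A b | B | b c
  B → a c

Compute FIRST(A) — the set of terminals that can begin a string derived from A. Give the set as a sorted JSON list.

FIRST iteration:
iter 1:
  A via A→b c: +{b}
  B via B→a c: +{a}
  S via S→a a: +{a}
  S via S→b A: +{b}
  S via S→c B: +{c}
  FIRST(S)={a,b,c}  FIRST(A)={b}  FIRST(B)={a}
iter 2:
  A via A→B: +{a}
  FIRST(S)={a,b,c}  FIRST(A)={a,b}  FIRST(B)={a}
iter 3: (stable)
  FIRST(S)={a,b,c}  FIRST(A)={a,b}  FIRST(B)={a}

FIRST(A) = ["a", "b"]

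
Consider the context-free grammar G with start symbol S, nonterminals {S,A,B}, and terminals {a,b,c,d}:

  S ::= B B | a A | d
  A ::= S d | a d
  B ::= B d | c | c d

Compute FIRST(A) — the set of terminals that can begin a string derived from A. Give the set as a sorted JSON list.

Compute FIRST by fixpoint:
round 1:
  A via A→a d: +{a}
  B via B→c: +{c}
  S via S→B B: +{c}
  S via S→a A: +{a}
  S via S→d: +{d}
  FIRST[S]={a,c,d}  FIRST[A]={a}  FIRST[B]={c}
round 2:
  A via A→S d: +{c,d}
  FIRST[S]={a,c,d}  FIRST[A]={a,c,d}  FIRST[B]={c}
round 3: — fixpoint
  FIRST[S]={a,c,d}  FIRST[A]={a,c,d}  FIRST[B]={c}

FIRST(A) = ["a", "c", "d"]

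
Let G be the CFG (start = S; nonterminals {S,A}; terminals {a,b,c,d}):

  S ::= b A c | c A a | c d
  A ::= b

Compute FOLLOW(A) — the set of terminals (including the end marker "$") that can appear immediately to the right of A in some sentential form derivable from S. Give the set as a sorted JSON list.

Compute FIRST by fixpoint:
pass 1:
  A via A→b: +{b}
  S via S→b A c: +{b}
  S via S→c A a: +{c}
  FIRST(S)={b,c}  FIRST(A)={b}
pass 2: — fixpoint
  FIRST(S)={b,c}  FIRST(A)={b}

FOLLOW sets:
initialize: $ ∈ FOLLOW(S)
pass 1:
  S→b A c: FOLLOW(A) ⊇ FIRST(c) = {c}; new: +{c}
  S→c A a: FOLLOW(A) ⊇ FIRST(a) = {a}; new: +{a}
  FOLLOW(S)={$}  FOLLOW(A)={a,c}
pass 2: — fixpoint
  FOLLOW(S)={$}  FOLLOW(A)={a,c}

FOLLOW(A) = ["a", "c"]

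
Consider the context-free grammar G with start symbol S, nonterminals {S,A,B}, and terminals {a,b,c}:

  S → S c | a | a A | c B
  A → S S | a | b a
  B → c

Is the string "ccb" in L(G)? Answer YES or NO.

Convert to CNF:
  S -> S T2 | T1 A | T2 B | a
  A -> S S | T0 T1 | a
  B -> c
  T0 -> b
  T1 -> a
  T2 -> c

CYK table (by increasing span):
  cell(0,0) c: {B,T2}  orig:{B}
  cell(1,1) c: {B,T2}  orig:{B}
  cell(2,2) b: {T0}  orig:{}
  cell(0,1) cc: {S}
  cell(1,2) cb: ∅
  cell(0,2) ccb: ∅

S ∉ T[0,2] ⇒ NO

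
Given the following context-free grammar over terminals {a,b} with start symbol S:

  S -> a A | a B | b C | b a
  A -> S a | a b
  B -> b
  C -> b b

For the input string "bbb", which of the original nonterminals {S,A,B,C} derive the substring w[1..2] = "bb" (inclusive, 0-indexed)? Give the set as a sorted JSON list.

CNF form of G:
  S -> T0 A | T0 B | T1 C | T1 T0
  A -> S T0 | T0 T1
  B -> b
  C -> T1 T1
  T0 -> a
  T1 -> b

CYK fill (cells [i..j] with 1 ≤ i ≤ j ≤ 2 only):
  [1..1]={B,T1}  "b"  orig:{B}
  [2..2]={B,T1}  "b"  orig:{B}
  [1..2]={C}  "bb"

Original NTs in T[1,2] deriving "bb": ["C"]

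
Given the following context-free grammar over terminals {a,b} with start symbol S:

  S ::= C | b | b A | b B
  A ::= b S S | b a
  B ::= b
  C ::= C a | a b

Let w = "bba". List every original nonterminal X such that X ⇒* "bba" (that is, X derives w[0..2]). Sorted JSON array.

Convert to CNF:
  S -> C T1 | T0 A | T0 B | T1 T0 | b
  A -> T0 T1 | T0 X2
  B -> b
  C -> C T1 | T1 T0
  T0 -> b
  T1 -> a
  X2 -> S S

CYK table (by increasing span) (cells [i..j] with 0 ≤ i ≤ j ≤ 2 only):
  T[0,0] 'b' = {B,S,T0}  orig:{B,S}
  T[1,1] 'b' = {B,S,T0}  orig:{B,S}
  T[2,2] 'a' = {T1}  orig:{}
  T[0,1] 'bb' = {S,X2}  orig:{S}
  T[1,2] 'ba' = {A}
  T[0,2] 'bba' = {S}

Original NTs in T[0,2] deriving "bba": ["S"]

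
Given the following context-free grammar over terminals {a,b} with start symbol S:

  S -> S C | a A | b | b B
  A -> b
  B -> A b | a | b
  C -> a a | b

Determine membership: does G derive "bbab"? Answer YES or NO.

Convert to CNF:
  S -> S C | T0 B | T1 A | b
  A -> b
  B -> A T0 | a | b
  C -> T1 T1 | b
  T0 -> b
  T1 -> a

CYK fill:
  cell(0,0) b: {A,B,C,S,T0}  orig:{A,B,C,S}
  cell(1,1) b: {A,B,C,S,T0}  orig:{A,B,C,S}
  cell(2,2) a: {B,T1}  orig:{B}
  cell(3,3) b: {A,B,C,S,T0}  orig:{A,B,C,S}
  cell(0,1) bb: {B,S}
  cell(1,2) ba: {S}
  cell(2,3) ab: {S}
  cell(0,2) bba: ∅
  cell(1,3) bab: {S}
  cell(0,3) bbab: ∅

S ∉ T[0,3] ⇒ NO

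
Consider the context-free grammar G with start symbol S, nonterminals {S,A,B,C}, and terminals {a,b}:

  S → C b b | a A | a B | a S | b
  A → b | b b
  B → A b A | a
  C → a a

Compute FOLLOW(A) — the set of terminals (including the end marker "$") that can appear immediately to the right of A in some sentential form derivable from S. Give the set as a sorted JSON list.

Compute FIRST by fixpoint:
[1]
  A via A→b: +{b}
  B via B→A b A: +{b}
  B via B→a: +{a}
  C via C→a a: +{a}
  S via S→C b b: +{a}
  S via S→b: +{b}
  S: {a,b}  A: {b}  B: {a,b}  C: {a}
[2] (no change)
  S: {a,b}  A: {b}  B: {a,b}  C: {a}

Compute FOLLOW by fixpoint:
FOLLOW(S) := {$}
pass 1:
  B→A b A: FOLLOW(A) ⊇ FIRST(b) = {b}; new: +{b}
  S→C b b: FOLLOW(C) ⊇ FIRST(b) = {b}; new: +{b}
  S→a A: FOLLOW(A) ⊇ FOLLOW(S) ⊇ {$}; new: +{$}
  S→a B: FOLLOW(B) ⊇ FOLLOW(S) ⊇ {$}; new: +{$}
  S: {$}  A: {$,b}  B: {$}  C: {b}
pass 2: — fixpoint
  S: {$}  A: {$,b}  B: {$}  C: {b}

FOLLOW(A) = ["$", "b"]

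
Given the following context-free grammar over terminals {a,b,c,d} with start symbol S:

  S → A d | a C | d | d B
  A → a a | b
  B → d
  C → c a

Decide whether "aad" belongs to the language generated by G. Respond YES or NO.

Convert to CNF:
  S -> A T2 | T0 C | T2 B | d
  A -> T0 T0 | b
  B -> d
  C -> T1 T0
  T0 -> a
  T1 -> c
  T2 -> d

CYK table (by increasing span):
  cell(0,0) a: {T0}  orig:{}
  cell(1,1) a: {T0}  orig:{}
  cell(2,2) d: {B,S,T2}  orig:{B,S}
  cell(0,1) aa: {A}
  cell(1,2) ad: ∅
  cell(0,2) aad: {S}

S ∈ T[0,2] ⇒ YES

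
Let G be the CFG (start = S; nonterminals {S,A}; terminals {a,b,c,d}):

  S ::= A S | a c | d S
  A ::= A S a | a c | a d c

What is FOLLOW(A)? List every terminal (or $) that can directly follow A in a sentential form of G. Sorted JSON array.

Compute FIRST by fixpoint:
pass 1:
  A via A→a c: +{a}
  S via S→A S: +{a}
  S via S→d S: +{d}
  S: {a,d}  A: {a}
pass 2: (no change)
  S: {a,d}  A: {a}

FOLLOW sets:
FOLLOW(S) := {$}
pass 1:
  A→A S a: FOLLOW(A) ⊇ FIRST(S) = {a,d}; new: +{a,d}
  A→A S a: FOLLOW(S) ⊇ FIRST(a) = {a}; new: +{a}
  FOLLOW[S]={$,a}  FOLLOW[A]={a,d}
pass 2: (no change)
  FOLLOW[S]={$,a}  FOLLOW[A]={a,d}

FOLLOW(A) = ["a", "d"]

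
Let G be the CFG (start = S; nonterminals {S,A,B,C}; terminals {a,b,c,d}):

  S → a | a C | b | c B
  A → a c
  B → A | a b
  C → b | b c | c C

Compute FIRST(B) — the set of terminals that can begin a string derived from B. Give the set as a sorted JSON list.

FIRST iteration:
[1]
  A via A→a c: +{a}
  B via B→A: +{a}
  C via C→b: +{b}
  C via C→c C: +{c}
  S via S→a: +{a}
  S via S→b: +{b}
  S via S→c B: +{c}
  FIRST(S)={a,b,c}  FIRST(A)={a}  FIRST(B)={a}  FIRST(C)={b,c}
[2] (no change)
  FIRST(S)={a,b,c}  FIRST(A)={a}  FIRST(B)={a}  FIRST(C)={b,c}

FIRST(B) = ["a"]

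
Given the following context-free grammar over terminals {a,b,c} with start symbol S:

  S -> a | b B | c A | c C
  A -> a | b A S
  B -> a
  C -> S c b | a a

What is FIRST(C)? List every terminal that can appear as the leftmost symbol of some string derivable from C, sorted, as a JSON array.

Compute FIRST by fixpoint:
pass 1:
  A via A→a: +{a}
  A via A→b A S: +{b}
  B via B→a: +{a}
  C via C→a a: +{a}
  S via S→a: +{a}
  S via S→b B: +{b}
  S via S→c A: +{c}
  S: {a,b,c}  A: {a,b}  B: {a}  C: {a}
pass 2:
  C via C→S c b: +{b,c}
  S: {a,b,c}  A: {a,b}  B: {a}  C: {a,b,c}
pass 3: — fixpoint
  S: {a,b,c}  A: {a,b}  B: {a}  C: {a,b,c}

FIRST(C) = ["a", "b", "c"]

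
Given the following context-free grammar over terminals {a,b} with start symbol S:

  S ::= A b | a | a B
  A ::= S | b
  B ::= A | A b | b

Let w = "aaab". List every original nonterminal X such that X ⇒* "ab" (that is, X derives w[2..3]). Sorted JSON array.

CNF form of G:
  S -> A T0 | T1 B | a
  A -> A T0 | T1 B | a | b
  B -> A T0 | T1 B | a | b
  T0 -> b
  T1 -> a

CYK table (by increasing span) (cells [i..j] with 2 ≤ i ≤ j ≤ 3 only):
  [2..2]={A,B,S,T1}  "a"  orig:{A,B,S}
  [3..3]={A,B,T0}  "b"  orig:{A,B}
  [2..3]={A,B,S}  "ab"

Original NTs in T[2,3] deriving "ab": ["A", "B", "S"]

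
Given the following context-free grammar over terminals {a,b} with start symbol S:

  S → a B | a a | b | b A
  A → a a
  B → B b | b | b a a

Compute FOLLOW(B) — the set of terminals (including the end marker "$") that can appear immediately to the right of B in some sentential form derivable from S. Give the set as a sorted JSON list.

FIRST iteration:
[1]
  A via A→a a: +{a}
  B via B→b: +{b}
  S via S→a B: +{a}
  S via S→b: +{b}
  FIRST(S)={a,b}  FIRST(A)={a}  FIRST(B)={b}
[2] (no change)
  FIRST(S)={a,b}  FIRST(A)={a}  FIRST(B)={b}

Compute FOLLOW by fixpoint:
initialize: $ ∈ FOLLOW(S)
iter 1:
  B→B b: FOLLOW(B) ⊇ FIRST(b) = {b}; new: +{b}
  S→a B: FOLLOW(B) ⊇ FOLLOW(S) ⊇ {$}; new: +{$}
  S→b A: FOLLOW(A) ⊇ FOLLOW(S) ⊇ {$}; new: +{$}
  FOLLOW(S)={$}  FOLLOW(A)={$}  FOLLOW(B)={$,b}
iter 2: — fixpoint
  FOLLOW(S)={$}  FOLLOW(A)={$}  FOLLOW(B)={$,b}

FOLLOW(B) = ["$", "b"]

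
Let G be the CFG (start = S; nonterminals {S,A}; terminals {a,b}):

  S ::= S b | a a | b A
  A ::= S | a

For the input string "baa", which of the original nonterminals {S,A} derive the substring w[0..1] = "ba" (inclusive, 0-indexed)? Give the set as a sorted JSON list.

Convert to CNF:
  S -> S T0 | T0 A | T1 T1
  A -> S T0 | T0 A | T1 T1 | a
  T0 -> b
  T1 -> a

CYK fill (cells [i..j] with 0 ≤ i ≤ j ≤ 1 only):
  [0..0]={T0}  "b"  orig:{}
  [1..1]={A,T1}  "a"  orig:{A}
  [0..1]={A,S}  "ba"

Original NTs in T[0,1] deriving "ba": ["A", "S"]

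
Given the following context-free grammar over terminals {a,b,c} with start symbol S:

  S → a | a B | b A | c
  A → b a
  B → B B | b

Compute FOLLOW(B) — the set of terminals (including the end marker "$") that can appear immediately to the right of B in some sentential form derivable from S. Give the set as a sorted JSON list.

FIRST iteration:
[1]
  A via A→b a: +{b}
  B via B→b: +{b}
  S via S→a: +{a}
  S via S→b A: +{b}
  S via S→c: +{c}
  FIRST[S]={a,b,c}  FIRST[A]={b}  FIRST[B]={b}
[2] — fixpoint
  FIRST[S]={a,b,c}  FIRST[A]={b}  FIRST[B]={b}

FOLLOW iteration:
seed FOLLOW(S) with $
iter 1:
  B→B B: FOLLOW(B) ⊇ FIRST(B) = {b}; new: +{b}
  S→a B: FOLLOW(B) ⊇ FOLLOW(S) ⊇ {$}; new: +{$}
  S→b A: FOLLOW(A) ⊇ FOLLOW(S) ⊇ {$}; new: +{$}
  FOLLOW[S]={$}  FOLLOW[A]={$}  FOLLOW[B]={$,b}
iter 2: (stable)
  FOLLOW[S]={$}  FOLLOW[A]={$}  FOLLOW[B]={$,b}

FOLLOW(B) = ["$", "b"]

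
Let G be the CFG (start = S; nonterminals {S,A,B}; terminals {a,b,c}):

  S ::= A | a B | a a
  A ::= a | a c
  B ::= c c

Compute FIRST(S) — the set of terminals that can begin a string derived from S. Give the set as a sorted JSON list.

FIRST sets, iterate to fixpoint:
round 1:
  A via A→a: +{a}
  B via B→c c: +{c}
  S via S→A: +{a}
  FIRST[S]={a}  FIRST[A]={a}  FIRST[B]={c}
round 2: (no change)
  FIRST[S]={a}  FIRST[A]={a}  FIRST[B]={c}

FIRST(S) = ["a"]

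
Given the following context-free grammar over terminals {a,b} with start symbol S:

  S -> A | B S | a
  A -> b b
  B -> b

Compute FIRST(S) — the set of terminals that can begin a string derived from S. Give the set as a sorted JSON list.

Compute FIRST by fixpoint:
iter 1:
  A via A→b b: +{b}
  B via B→b: +{b}
  S via S→A: +{b}
  S via S→a: +{a}
  FIRST(S)={a,b}  FIRST(A)={b}  FIRST(B)={b}
iter 2: (stable)
  FIRST(S)={a,b}  FIRST(A)={b}  FIRST(B)={b}

FIRST(S) = ["a", "b"]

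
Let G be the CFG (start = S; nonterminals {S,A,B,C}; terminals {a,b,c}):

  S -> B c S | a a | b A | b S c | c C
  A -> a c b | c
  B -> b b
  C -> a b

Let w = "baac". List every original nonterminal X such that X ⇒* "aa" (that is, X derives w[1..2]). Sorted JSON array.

Convert to CNF:
  S -> B X4 | T0 T0 | T1 C | T2 A | T2 X5
  A -> T0 X3 | c
  B -> T2 T2
  C -> T0 T2
  T0 -> a
  T1 -> c
  T2 -> b
  X3 -> T1 T2
  X4 -> T1 S
  X5 -> S T1

Fill CYK table bottom-up (cells [i..j] with 1 ≤ i ≤ j ≤ 2 only):
  T[1,1] 'a' = {T0}  orig:{}
  T[2,2] 'a' = {T0}  orig:{}
  T[1,2] 'aa' = {S}

Original NTs in T[1,2] deriving "aa": ["S"]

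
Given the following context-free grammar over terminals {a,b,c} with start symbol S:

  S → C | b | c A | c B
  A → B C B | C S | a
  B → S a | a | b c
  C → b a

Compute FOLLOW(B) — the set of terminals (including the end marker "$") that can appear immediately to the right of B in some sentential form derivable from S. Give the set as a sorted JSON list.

Compute FIRST by fixpoint:
iter 1:
  A via A→a: +{a}
  B via B→a: +{a}
  B via B→b c: +{b}
  C via C→b a: +{b}
  S via S→C: +{b}
  S via S→c A: +{c}
  FIRST(S)={b,c}  FIRST(A)={a}  FIRST(B)={a,b}  FIRST(C)={b}
iter 2:
  A via A→B C B: +{b}
  B via B→S a: +{c}
  FIRST(S)={b,c}  FIRST(A)={a,b}  FIRST(B)={a,b,c}  FIRST(C)={b}
iter 3:
  A via A→B C B: +{c}
  FIRST(S)={b,c}  FIRST(A)={a,b,c}  FIRST(B)={a,b,c}  FIRST(C)={b}
iter 4: (no change)
  FIRST(S)={b,c}  FIRST(A)={a,b,c}  FIRST(B)={a,b,c}  FIRST(C)={b}

FOLLOW sets:
seed FOLLOW(S) with $
round 1:
  A→B C B: FOLLOW(B) ⊇ FIRST(C) = {b}; new: +{b}
  A→B C B: FOLLOW(C) ⊇ FIRST(B) = {a,b,c}; new: +{a,b,c}
  B→S a: FOLLOW(S) ⊇ FIRST(a) = {a}; new: +{a}
  S→C: FOLLOW(C) ⊇ FOLLOW(S) ⊇ {$,a}; new: +{$}
  S→c A: FOLLOW(A) ⊇ FOLLOW(S) ⊇ {$,a}; new: +{$,a}
  S→c B: FOLLOW(B) ⊇ FOLLOW(S) ⊇ {$,a}; new: +{$,a}
  FOLLOW[S]={$,a}  FOLLOW[A]={$,a}  FOLLOW[B]={$,a,b}  FOLLOW[C]={$,a,b,c}
round 2: done
  FOLLOW[S]={$,a}  FOLLOW[A]={$,a}  FOLLOW[B]={$,a,b}  FOLLOW[C]={$,a,b,c}

FOLLOW(B) = ["$", "a", "b"]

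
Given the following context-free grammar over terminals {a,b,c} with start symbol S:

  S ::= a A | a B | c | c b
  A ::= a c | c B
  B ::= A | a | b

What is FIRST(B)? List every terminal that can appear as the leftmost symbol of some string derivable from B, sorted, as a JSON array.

FIRST iteration:
pass 1:
  A via A→a c: +{a}
  A via A→c B: +{c}
  B via B→A: +{a,c}
  B via B→b: +{b}
  S via S→a A: +{a}
  S via S→c: +{c}
  FIRST(S)={a,c}  FIRST(A)={a,c}  FIRST(B)={a,b,c}
pass 2: done
  FIRST(S)={a,c}  FIRST(A)={a,c}  FIRST(B)={a,b,c}

FIRST(B) = ["a", "b", "c"]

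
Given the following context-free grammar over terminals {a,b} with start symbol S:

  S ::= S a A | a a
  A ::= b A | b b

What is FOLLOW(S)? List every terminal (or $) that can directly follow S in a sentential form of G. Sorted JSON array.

Compute FIRST by fixpoint:
iter 1:
  A via A→b A: +{b}
  S via S→a a: +{a}
  FIRST(S)={a}  FIRST(A)={b}
iter 2: (stable)
  FIRST(S)={a}  FIRST(A)={b}

FOLLOW iteration:
FOLLOW(S) := {$}
[1]
  S→S a A: FOLLOW(S) ⊇ FIRST(a) = {a}; new: +{a}
  S→S a A: FOLLOW(A) ⊇ FOLLOW(S) ⊇ {$,a}; new: +{$,a}
  FOLLOW(S)={$,a}  FOLLOW(A)={$,a}
[2] done
  FOLLOW(S)={$,a}  FOLLOW(A)={$,a}

FOLLOW(S) = ["$", "a"]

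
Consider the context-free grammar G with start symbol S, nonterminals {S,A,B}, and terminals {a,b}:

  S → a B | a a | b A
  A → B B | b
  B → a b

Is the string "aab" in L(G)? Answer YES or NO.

Convert to CNF:
  S -> T0 B | T0 T0 | T1 A
  A -> B B | b
  B -> T0 T1
  T0 -> a
  T1 -> b

Fill CYK table bottom-up:
  T[0,0] 'a' = {T0}  orig:{}
  T[1,1] 'a' = {T0}  orig:{}
  T[2,2] 'b' = {A,T1}  orig:{A}
  T[0,1] 'aa' = {S}
  T[1,2] 'ab' = {B}
  T[0,2] 'aab' = {S}

S ∈ T[0,2] ⇒ YES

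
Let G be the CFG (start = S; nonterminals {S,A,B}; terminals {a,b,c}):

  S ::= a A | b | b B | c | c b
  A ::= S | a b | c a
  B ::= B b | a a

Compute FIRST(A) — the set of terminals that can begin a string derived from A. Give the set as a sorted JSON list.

FIRST iteration:
[1]
  A via A→a b: +{a}
  A via A→c a: +{c}
  B via B→a a: +{a}
  S via S→a A: +{a}
  S via S→b: +{b}
  S via S→c: +{c}
  FIRST(S)={a,b,c}  FIRST(A)={a,c}  FIRST(B)={a}
[2]
  A via A→S: +{b}
  FIRST(S)={a,b,c}  FIRST(A)={a,b,c}  FIRST(B)={a}
[3] (no change)
  FIRST(S)={a,b,c}  FIRST(A)={a,b,c}  FIRST(B)={a}

FIRST(A) = ["a", "b", "c"]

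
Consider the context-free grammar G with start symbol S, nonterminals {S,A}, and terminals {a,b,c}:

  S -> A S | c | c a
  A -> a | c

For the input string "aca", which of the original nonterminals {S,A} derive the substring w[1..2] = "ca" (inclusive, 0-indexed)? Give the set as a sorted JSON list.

CNF form of G:
  S -> A S | T0 T1 | c
  A -> a | c
  T0 -> c
  T1 -> a

CYK table (by increasing span) — only the sub-triangle for w[1..2]:
  [1..1]={A,S,T0}  "c"  orig:{A,S}
  [2..2]={A,T1}  "a"  orig:{A}
  [1..2]={S}  "ca"

Original NTs in T[1,2] deriving "ca": ["S"]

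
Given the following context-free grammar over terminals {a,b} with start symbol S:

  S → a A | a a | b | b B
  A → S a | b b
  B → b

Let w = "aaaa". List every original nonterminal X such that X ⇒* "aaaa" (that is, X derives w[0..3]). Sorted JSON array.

CNF form of G:
  S -> T0 A | T0 T0 | T1 B | b
  A -> S T0 | T1 T1
  B -> b
  T0 -> a
  T1 -> b

Fill CYK table bottom-up, restricted to cells inside w[0..3]:
  T[0,0] 'a' = {T0}  orig:{}
  T[1,1] 'a' = {T0}  orig:{}
  T[2,2] 'a' = {T0}  orig:{}
  T[3,3] 'a' = {T0}  orig:{}
  T[0,1] 'aa' = {S}
  T[1,2] 'aa' = {S}
  T[2,3] 'aa' = {S}
  T[0,2] 'aaa' = {A}
  T[1,3] 'aaa' = {A}
  T[0,3] 'aaaa' = {S}

Original NTs in T[0,3] deriving "aaaa": ["S"]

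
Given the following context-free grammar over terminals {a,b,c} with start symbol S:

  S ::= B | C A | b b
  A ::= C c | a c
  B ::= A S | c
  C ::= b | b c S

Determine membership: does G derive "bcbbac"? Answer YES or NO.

CNF form of G:
  S -> A S | C A | T2 T2 | c
  A -> C T0 | T1 T0
  B -> A S | c
  C -> T2 X3 | b
  T0 -> c
  T1 -> a
  T2 -> b
  X3 -> T0 S

Fill CYK table bottom-up:
  [0..0]={C,T2}  "b"  orig:{C}
  [1..1]={B,S,T0}  "c"  orig:{B,S}
  [2..2]={C,T2}  "b"  orig:{C}
  [3..3]={C,T2}  "b"  orig:{C}
  [4..4]={T1}  "a"  orig:{}
  [5..5]={B,S,T0}  "c"  orig:{B,S}
  [0..1]={A}  "bc"
  [1..2]=∅  "cb"
  [2..3]={S}  "bb"
  [3..4]=∅  "ba"
  [4..5]={A}  "ac"
  [0..2]=∅  "bcb"
  [1..3]={X3}  "cbb"  orig:{}
  [2..4]=∅  "bba"
  [3..5]={S}  "bac"
  [0..3]={B,C,S}  "bcbb"
  [1..4]=∅  "cbba"
  [2..5]=∅  "bbac"
  [0..4]=∅  "bcbba"
  [1..5]=∅  "cbbac"
  [0..5]={S}  "bcbbac"

S ∈ T[0,5] ⇒ YES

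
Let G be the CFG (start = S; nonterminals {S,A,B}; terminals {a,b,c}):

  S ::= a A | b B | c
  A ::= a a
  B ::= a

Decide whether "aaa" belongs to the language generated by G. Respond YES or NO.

CNF form of G:
  S -> T0 A | T1 B | c
  A -> T0 T0
  B -> a
  T0 -> a
  T1 -> b

CYK fill:
  [0..0]={B,T0}  "a"  orig:{B}
  [1..1]={B,T0}  "a"  orig:{B}
  [2..2]={B,T0}  "a"  orig:{B}
  [0..1]={A}  "aa"
  [1..2]={A}  "aa"
  [0..2]={S}  "aaa"

S ∈ T[0,2] ⇒ YES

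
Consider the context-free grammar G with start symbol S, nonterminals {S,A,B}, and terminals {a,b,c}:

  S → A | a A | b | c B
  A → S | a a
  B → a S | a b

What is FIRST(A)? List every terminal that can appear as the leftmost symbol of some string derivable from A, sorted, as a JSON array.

FIRST iteration:
round 1:
  A via A→a a: +{a}
  B via B→a S: +{a}
  S via S→A: +{a}
  S via S→b: +{b}
  S via S→c B: +{c}
  FIRST(S)={a,b,c}  FIRST(A)={a}  FIRST(B)={a}
round 2:
  A via A→S: +{b,c}
  FIRST(S)={a,b,c}  FIRST(A)={a,b,c}  FIRST(B)={a}
round 3: (stable)
  FIRST(S)={a,b,c}  FIRST(A)={a,b,c}  FIRST(B)={a}

FIRST(A) = ["a", "b", "c"]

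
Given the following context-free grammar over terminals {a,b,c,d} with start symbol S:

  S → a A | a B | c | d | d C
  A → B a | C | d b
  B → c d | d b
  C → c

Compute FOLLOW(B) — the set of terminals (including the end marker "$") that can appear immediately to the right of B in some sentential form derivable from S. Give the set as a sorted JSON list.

Compute FIRST by fixpoint:
[1]
  A via A→d b: +{d}
  B via B→c d: +{c}
  B via B→d b: +{d}
  C via C→c: +{c}
  S via S→a A: +{a}
  S via S→c: +{c}
  S via S→d: +{d}
  FIRST(S)={a,c,d}  FIRST(A)={d}  FIRST(B)={c,d}  FIRST(C)={c}
[2]
  A via A→B a: +{c}
  FIRST(S)={a,c,d}  FIRST(A)={c,d}  FIRST(B)={c,d}  FIRST(C)={c}
[3] — fixpoint
  FIRST(S)={a,c,d}  FIRST(A)={c,d}  FIRST(B)={c,d}  FIRST(C)={c}

Compute FOLLOW by fixpoint:
FOLLOW(S) := {$}
pass 1:
  A→B a: FOLLOW(B) ⊇ FIRST(a) = {a}; new: +{a}
  S→a A: FOLLOW(A) ⊇ FOLLOW(S) ⊇ {$}; new: +{$}
  S→a B: FOLLOW(B) ⊇ FOLLOW(S) ⊇ {$}; new: +{$}
  S→d C: FOLLOW(C) ⊇ FOLLOW(S) ⊇ {$}; new: +{$}
  FOLLOW(S)={$}  FOLLOW(A)={$}  FOLLOW(B)={$,a}  FOLLOW(C)={$}
pass 2: (no change)
  FOLLOW(S)={$}  FOLLOW(A)={$}  FOLLOW(B)={$,a}  FOLLOW(C)={$}

FOLLOW(B) = ["$", "a"]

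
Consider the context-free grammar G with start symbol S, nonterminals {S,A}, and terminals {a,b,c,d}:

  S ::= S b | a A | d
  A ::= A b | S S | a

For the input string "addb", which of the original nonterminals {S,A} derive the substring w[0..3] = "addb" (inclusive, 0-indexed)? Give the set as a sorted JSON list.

Convert to CNF:
  S -> S T0 | T1 A | d
  A -> A T0 | S S | a
  T0 -> b
  T1 -> a

CYK table (by increasing span) — only the sub-triangle for w[0..3]:
  T[0,0] 'a' = {A,T1}  orig:{A}
  T[1,1] 'd' = {S}
  T[2,2] 'd' = {S}
  T[3,3] 'b' = {T0}  orig:{}
  T[0,1] 'ad' = ∅
  T[1,2] 'dd' = {A}
  T[2,3] 'db' = {S}
  T[0,2] 'add' = {S}
  T[1,3] 'ddb' = {A}
  T[0,3] 'addb' = {S}

Original NTs in T[0,3] deriving "addb": ["S"]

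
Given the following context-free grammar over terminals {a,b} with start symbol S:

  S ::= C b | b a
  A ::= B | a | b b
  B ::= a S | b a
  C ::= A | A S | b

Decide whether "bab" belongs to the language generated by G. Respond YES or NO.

Convert to CNF:
  S -> C T1 | T1 T0
  A -> T0 S | T1 T0 | T1 T1 | a
  B -> T0 S | T1 T0
  C -> A S | T0 S | T1 T0 | T1 T1 | a | b
  T0 -> a
  T1 -> b

Fill CYK table bottom-up:
  cell(0,0) b: {C,T1}  orig:{C}
  cell(1,1) a: {A,C,T0}  orig:{A,C}
  cell(2,2) b: {C,T1}  orig:{C}
  cell(0,1) ba: {A,B,C,S}
  cell(1,2) ab: {S}
  cell(0,2) bab: {S}

S ∈ T[0,2] ⇒ YES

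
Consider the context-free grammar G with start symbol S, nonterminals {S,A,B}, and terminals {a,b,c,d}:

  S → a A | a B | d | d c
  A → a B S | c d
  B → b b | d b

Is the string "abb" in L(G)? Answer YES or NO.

CNF form of G:
  S -> T0 A | T0 B | T2 T1 | d
  A -> T0 X4 | T1 T2
  B -> T2 T3 | T3 T3
  T0 -> a
  T1 -> c
  T2 -> d
  T3 -> b
  X4 -> B S

Fill CYK table bottom-up:
  [0..0]={T0}  "a"  orig:{}
  [1..1]={T3}  "b"  orig:{}
  [2..2]={T3}  "b"  orig:{}
  [0..1]=∅  "ab"
  [1..2]={B}  "bb"
  [0..2]={S}  "abb"

S ∈ T[0,2] ⇒ YES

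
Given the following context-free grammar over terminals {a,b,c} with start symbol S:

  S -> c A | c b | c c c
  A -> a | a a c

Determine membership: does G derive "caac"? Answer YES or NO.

Convert to CNF:
  S -> T1 A | T1 T2 | T1 X4
  A -> T0 X3 | a
  T0 -> a
  T1 -> c
  T2 -> b
  X3 -> T0 T1
  X4 -> T1 T1

CYK fill:
  cell(0,0) c: {T1}  orig:{}
  cell(1,1) a: {A,T0}  orig:{A}
  cell(2,2) a: {A,T0}  orig:{A}
  cell(3,3) c: {T1}  orig:{}
  cell(0,1) ca: {S}
  cell(1,2) aa: ∅
  cell(2,3) ac: {X3}  orig:{}
  cell(0,2) caa: ∅
  cell(1,3) aac: {A}
  cell(0,3) caac: {S}

S ∈ T[0,3] ⇒ YES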